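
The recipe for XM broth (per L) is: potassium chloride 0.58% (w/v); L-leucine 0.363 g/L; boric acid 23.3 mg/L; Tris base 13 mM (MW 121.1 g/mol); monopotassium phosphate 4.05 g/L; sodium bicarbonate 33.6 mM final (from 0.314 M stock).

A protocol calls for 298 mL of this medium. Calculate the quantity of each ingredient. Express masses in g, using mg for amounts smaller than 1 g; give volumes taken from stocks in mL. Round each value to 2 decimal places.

Scale factor relative to 1 L: 0.298.
potassium chloride: 0.58 g per 100 mL × 298 mL ÷ 100 = 1.73 g
L-leucine: 0.363 g/L × 0.298 L = 0.108174 g = 108.17 mg
boric acid: 23.3 mg/L × 0.298 L = 6.94 mg
Tris base: 13 mmol/L × 121.1 mg/mmol × 0.298 L = 469.14 mg
monopotassium phosphate: 4.05 g/L × 0.298 L = 1.21 g
sodium bicarbonate: C1V1 = C2V2 → 33.6 mM × 298 mL ÷ 314 mM = 31.89 mL

potassium chloride 1.73 g; L-leucine 108.17 mg; boric acid 6.94 mg; Tris base 469.14 mg; monopotassium phosphate 1.21 g; sodium bicarbonate 31.89 mL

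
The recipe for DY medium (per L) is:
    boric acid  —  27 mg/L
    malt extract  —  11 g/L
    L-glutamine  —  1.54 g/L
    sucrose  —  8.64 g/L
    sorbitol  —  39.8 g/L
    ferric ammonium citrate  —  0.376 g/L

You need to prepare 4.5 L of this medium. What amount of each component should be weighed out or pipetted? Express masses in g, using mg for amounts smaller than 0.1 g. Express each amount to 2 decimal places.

Working volume: 4.5 L.
boric acid: 27 mg/L × 4.5 L = 121.5 mg = 0.12 g
malt extract: 11 g/L × 4.5 L = 49.50 g
L-glutamine: 1.54 g/L × 4.5 L = 6.93 g
sucrose: 8.64 g/L × 4.5 L = 38.88 g
sorbitol: 39.8 g/L × 4.5 L = 179.10 g
ferric ammonium citrate: 0.376 g/L × 4.5 L = 1.69 g

boric acid 0.12 g; malt extract 49.50 g; L-glutamine 6.93 g; sucrose 38.88 g; sorbitol 179.10 g; ferric ammonium citrate 1.69 g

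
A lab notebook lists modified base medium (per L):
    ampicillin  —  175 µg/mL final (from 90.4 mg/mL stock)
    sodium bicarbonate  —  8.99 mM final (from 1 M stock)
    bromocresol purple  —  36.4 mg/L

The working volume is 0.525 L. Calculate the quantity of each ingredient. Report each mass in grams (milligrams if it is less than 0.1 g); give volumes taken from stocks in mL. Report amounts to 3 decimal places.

Scale factor relative to 1 L: 0.525.
ampicillin: C1V1 = C2V2 → 175 µg/mL × 525 mL ÷ 90400 µg/mL = 1.016 mL
sodium bicarbonate: V = C2·V2/C1 = 8.99 mM × 525 mL ÷ 1000 mM = 4.720 mL
bromocresol purple: 36.4 mg/L × 0.525 L = 19.110 mg

ampicillin 1.016 mL; sodium bicarbonate 4.720 mL; bromocresol purple 19.110 mg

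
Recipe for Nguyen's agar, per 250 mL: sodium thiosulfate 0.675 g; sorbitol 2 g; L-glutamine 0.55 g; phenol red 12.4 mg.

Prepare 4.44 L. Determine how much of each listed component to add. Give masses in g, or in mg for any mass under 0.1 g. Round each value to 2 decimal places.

sodium thiosulfate 11.99 g; sorbitol 35.52 g; L-glutamine 9.77 g; phenol red 0.22 g

Scale factor = 4440 mL / 250 mL = 17.76.
sodium thiosulfate: 0.675 g × (4440 mL / 250 mL) = 11.99 g
sorbitol: 2 g × (4440 mL / 250 mL) = 35.52 g
L-glutamine: 0.55 g × (4440 mL / 250 mL) = 9.77 g
phenol red: 12.4 mg × (4440 mL / 250 mL) = 220.224 mg = 0.22 g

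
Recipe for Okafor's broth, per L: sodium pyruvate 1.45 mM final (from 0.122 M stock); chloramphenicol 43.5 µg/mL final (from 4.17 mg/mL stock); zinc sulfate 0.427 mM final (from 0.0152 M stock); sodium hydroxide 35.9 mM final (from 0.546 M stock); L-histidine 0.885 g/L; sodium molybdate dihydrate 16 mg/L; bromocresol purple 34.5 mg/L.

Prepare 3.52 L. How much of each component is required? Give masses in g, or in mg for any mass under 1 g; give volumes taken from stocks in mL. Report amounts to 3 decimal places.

Scale factor relative to 1 L: 3.52.
sodium pyruvate: V = C2·V2/C1 = 1.45 mM × 3520 mL ÷ 122 mM = 41.836 mL
chloramphenicol: dilute stock: 43.5 µg/mL × 3520 mL ÷ 4170 µg/mL = 36.719 mL
zinc sulfate: C1V1 = C2V2 → 0.427 mM × 3520 mL ÷ 15.2 mM = 98.884 mL
sodium hydroxide: V = C2·V2/C1 = 35.9 mM × 3520 mL ÷ 546 mM = 231.443 mL
L-histidine: 0.885 g/L × 3.52 L = 3.115 g
sodium molybdate dihydrate: 16 mg/L × 3.52 L = 56.320 mg
bromocresol purple: 34.5 mg/L × 3.52 L = 121.440 mg

sodium pyruvate 41.836 mL; chloramphenicol 36.719 mL; zinc sulfate 98.884 mL; sodium hydroxide 231.443 mL; L-histidine 3.115 g; sodium molybdate dihydrate 56.320 mg; bromocresol purple 121.440 mg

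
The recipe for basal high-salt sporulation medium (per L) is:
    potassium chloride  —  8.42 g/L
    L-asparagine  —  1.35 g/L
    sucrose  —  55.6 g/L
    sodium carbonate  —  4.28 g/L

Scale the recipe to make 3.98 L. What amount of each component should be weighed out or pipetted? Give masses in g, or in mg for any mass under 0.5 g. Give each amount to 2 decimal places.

potassium chloride 33.51 g; L-asparagine 5.37 g; sucrose 221.29 g; sodium carbonate 17.03 g

Working volume: 3.98 L.
potassium chloride: 8.42 g/L × 3.98 L = 33.51 g
L-asparagine: 1.35 g/L × 3.98 L = 5.37 g
sucrose: 55.6 g/L × 3.98 L = 221.29 g
sodium carbonate: 4.28 g/L × 3.98 L = 17.03 g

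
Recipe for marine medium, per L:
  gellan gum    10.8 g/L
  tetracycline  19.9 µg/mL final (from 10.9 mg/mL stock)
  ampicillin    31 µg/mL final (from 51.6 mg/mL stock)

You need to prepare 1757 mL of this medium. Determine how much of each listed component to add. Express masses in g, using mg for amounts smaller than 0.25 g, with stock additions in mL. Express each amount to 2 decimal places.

gellan gum 18.98 g; tetracycline 3.21 mL; ampicillin 1.06 mL

Working volume: 1757 mL = 1.757 L.
gellan gum: 10.8 g/L × 1.757 L = 18.98 g
tetracycline: C1V1 = C2V2 → 19.9 µg/mL × 1757 mL ÷ 10900 µg/mL = 3.21 mL
ampicillin: C1V1 = C2V2 → 31 µg/mL × 1757 mL ÷ 51600 µg/mL = 1.06 mL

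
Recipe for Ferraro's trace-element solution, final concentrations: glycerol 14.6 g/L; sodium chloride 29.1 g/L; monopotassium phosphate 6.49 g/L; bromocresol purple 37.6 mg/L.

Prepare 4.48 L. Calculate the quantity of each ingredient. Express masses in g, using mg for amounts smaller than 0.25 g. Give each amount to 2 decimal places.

Working volume: 4.48 L.
glycerol: 14.6 g/L × 4.48 L = 65.41 g
sodium chloride: 29.1 g/L × 4.48 L = 130.37 g
monopotassium phosphate: 6.49 g/L × 4.48 L = 29.08 g
bromocresol purple: 37.6 mg/L × 4.48 L = 168.45 mg

glycerol 65.41 g; sodium chloride 130.37 g; monopotassium phosphate 29.08 g; bromocresol purple 168.45 mg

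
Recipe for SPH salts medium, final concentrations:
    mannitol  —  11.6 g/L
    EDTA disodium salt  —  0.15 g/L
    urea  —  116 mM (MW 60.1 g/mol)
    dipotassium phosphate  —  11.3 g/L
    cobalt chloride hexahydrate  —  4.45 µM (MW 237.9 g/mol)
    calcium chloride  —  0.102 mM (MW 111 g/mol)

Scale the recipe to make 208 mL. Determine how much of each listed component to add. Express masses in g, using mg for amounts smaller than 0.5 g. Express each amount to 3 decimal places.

Scale factor relative to 1 L: 0.208.
mannitol: 11.6 g/L × 0.208 L = 2.413 g
EDTA disodium salt: 0.15 g/L × 0.208 L = 0.0312 g = 31.200 mg
urea: 116 mmol/L × 60.1 g/mol × 0.208 L ÷ 1000 = 1.450 g
dipotassium phosphate: 11.3 g/L × 0.208 L = 2.350 g
cobalt chloride hexahydrate: 4.45 µmol/L × 237.9 g/mol × 0.208 L ÷ 1000 = 0.220 mg
calcium chloride: 0.102 mmol/L × 111 mg/mmol × 0.208 L = 2.355 mg

mannitol 2.413 g; EDTA disodium salt 31.200 mg; urea 1.450 g; dipotassium phosphate 2.350 g; cobalt chloride hexahydrate 0.220 mg; calcium chloride 2.355 mg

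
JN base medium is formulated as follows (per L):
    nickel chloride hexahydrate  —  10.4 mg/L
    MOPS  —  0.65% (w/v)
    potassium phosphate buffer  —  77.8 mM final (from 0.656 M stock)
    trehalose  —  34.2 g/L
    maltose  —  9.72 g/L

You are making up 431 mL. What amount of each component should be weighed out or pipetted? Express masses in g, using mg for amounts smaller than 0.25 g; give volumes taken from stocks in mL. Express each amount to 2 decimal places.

nickel chloride hexahydrate 4.48 mg; MOPS 2.80 g; potassium phosphate buffer 51.12 mL; trehalose 14.74 g; maltose 4.19 g

Target volume = 431 mL = 0.431 L.
nickel chloride hexahydrate: 10.4 mg/L × 0.431 L = 4.48 mg
MOPS: 0.65 g per 100 mL × 431 mL ÷ 100 = 2.80 g
potassium phosphate buffer: C1V1 = C2V2 → 77.8 mM × 431 mL ÷ 656 mM = 51.12 mL
trehalose: 34.2 g/L × 0.431 L = 14.74 g
maltose: 9.72 g/L × 0.431 L = 4.19 g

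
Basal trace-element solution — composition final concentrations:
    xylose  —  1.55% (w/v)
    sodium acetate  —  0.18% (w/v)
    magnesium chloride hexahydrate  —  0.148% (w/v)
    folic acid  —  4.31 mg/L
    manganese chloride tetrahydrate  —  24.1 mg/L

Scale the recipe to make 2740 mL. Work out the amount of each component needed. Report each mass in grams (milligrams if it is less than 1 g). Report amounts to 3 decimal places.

Target volume = 2740 mL = 2.74 L.
xylose: 1.55% w/v = 15.5 g/L → 15.5 × 2.74 L = 42.470 g
sodium acetate: 0.18% w/v = 1.8 g/L → 1.8 × 2.74 L = 4.932 g
magnesium chloride hexahydrate: 0.148% w/v = 1.48 g/L → 1.48 × 2.74 L = 4.055 g
folic acid: 4.31 mg/L × 2.74 L = 11.809 mg
manganese chloride tetrahydrate: 24.1 mg/L × 2.74 L = 66.034 mg

xylose 42.470 g; sodium acetate 4.932 g; magnesium chloride hexahydrate 4.055 g; folic acid 11.809 mg; manganese chloride tetrahydrate 66.034 mg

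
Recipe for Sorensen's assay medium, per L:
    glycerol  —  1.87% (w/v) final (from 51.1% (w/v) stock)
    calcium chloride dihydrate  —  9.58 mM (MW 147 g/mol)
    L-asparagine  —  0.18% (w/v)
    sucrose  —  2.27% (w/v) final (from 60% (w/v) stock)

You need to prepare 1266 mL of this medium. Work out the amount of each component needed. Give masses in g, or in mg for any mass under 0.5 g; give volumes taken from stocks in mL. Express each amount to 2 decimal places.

glycerol 46.33 mL; calcium chloride dihydrate 1.78 g; L-asparagine 2.28 g; sucrose 47.90 mL

Target volume = 1266 mL = 1.266 L.
glycerol: dilute stock: 1.87% ÷ 51.1% × 1266 mL = 46.33 mL
calcium chloride dihydrate: 9.58 mmol/L × 147 g/mol × 1.266 L ÷ 1000 = 1.78 g
L-asparagine: 0.18% w/v = 1.8 g/L → 1.8 × 1.266 L = 2.28 g
sucrose: C1V1 = C2V2 → 2.27% ÷ 60% × 1266 mL = 47.90 mL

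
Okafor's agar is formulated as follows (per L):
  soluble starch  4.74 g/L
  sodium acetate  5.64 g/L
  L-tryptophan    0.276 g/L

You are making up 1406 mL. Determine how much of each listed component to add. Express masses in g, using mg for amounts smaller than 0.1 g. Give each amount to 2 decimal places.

soluble starch 6.66 g; sodium acetate 7.93 g; L-tryptophan 0.39 g

Target volume = 1406 mL = 1.406 L.
soluble starch: 4.74 g/L × 1.406 L = 6.66 g
sodium acetate: 5.64 g/L × 1.406 L = 7.93 g
L-tryptophan: 0.276 g/L × 1.406 L = 0.39 g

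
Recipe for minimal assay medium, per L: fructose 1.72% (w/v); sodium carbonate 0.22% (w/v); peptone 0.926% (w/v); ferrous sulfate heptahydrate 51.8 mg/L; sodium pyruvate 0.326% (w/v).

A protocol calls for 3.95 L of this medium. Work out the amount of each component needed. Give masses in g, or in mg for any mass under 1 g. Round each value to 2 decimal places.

Working volume: 3.95 L.
fructose: 1.72 g per 100 mL × 3950 mL ÷ 100 = 67.94 g
sodium carbonate: 0.22 g per 100 mL × 3950 mL ÷ 100 = 8.69 g
peptone: 0.926% w/v = 9.26 g/L → 9.26 × 3.95 L = 36.58 g
ferrous sulfate heptahydrate: 51.8 mg/L × 3.95 L = 204.61 mg
sodium pyruvate: 0.326% w/v = 3.26 g/L → 3.26 × 3.95 L = 12.88 g

fructose 67.94 g; sodium carbonate 8.69 g; peptone 36.58 g; ferrous sulfate heptahydrate 204.61 mg; sodium pyruvate 12.88 g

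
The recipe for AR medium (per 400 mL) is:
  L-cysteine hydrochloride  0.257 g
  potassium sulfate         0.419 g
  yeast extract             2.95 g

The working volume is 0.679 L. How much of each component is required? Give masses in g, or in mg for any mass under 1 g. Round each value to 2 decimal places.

L-cysteine hydrochloride 436.26 mg; potassium sulfate 711.25 mg; yeast extract 5.01 g

Scale factor = 679 mL / 400 mL = 1.6975.
L-cysteine hydrochloride: 0.257 g × (679 mL / 400 mL) = 0.436258 g = 436.26 mg
potassium sulfate: 0.419 g × (679 mL / 400 mL) = 0.711252 g = 711.25 mg
yeast extract: 2.95 g × (679 mL / 400 mL) = 5.01 g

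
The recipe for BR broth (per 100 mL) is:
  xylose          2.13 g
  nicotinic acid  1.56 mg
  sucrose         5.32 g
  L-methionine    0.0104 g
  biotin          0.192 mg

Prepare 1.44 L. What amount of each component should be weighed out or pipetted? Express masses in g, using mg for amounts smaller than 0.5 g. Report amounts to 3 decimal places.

xylose 30.672 g; nicotinic acid 22.464 mg; sucrose 76.608 g; L-methionine 149.760 mg; biotin 2.765 mg

Ratio of target to recipe volume: 1440 / 100 = 14.4.
xylose: 2.13 g × (1440 mL / 100 mL) = 30.672 g
nicotinic acid: 1.56 mg × (1440 mL / 100 mL) = 22.464 mg
sucrose: 5.32 g × (1440 mL / 100 mL) = 76.608 g
L-methionine: 0.0104 g × (1440 mL / 100 mL) = 0.14976 g = 149.760 mg
biotin: 0.192 mg × (1440 mL / 100 mL) = 2.765 mg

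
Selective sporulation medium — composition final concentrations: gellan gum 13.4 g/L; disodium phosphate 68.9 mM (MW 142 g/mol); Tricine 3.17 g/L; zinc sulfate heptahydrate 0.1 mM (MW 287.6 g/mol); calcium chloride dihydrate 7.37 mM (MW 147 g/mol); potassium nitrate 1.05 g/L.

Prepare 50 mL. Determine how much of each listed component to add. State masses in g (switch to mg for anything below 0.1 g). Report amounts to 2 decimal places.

gellan gum 0.67 g; disodium phosphate 0.49 g; Tricine 0.16 g; zinc sulfate heptahydrate 1.44 mg; calcium chloride dihydrate 54.17 mg; potassium nitrate 52.50 mg

Working volume: 50 mL = 0.05 L.
gellan gum: 13.4 g/L × 0.05 L = 0.67 g
disodium phosphate: 68.9 mmol/L × 142 g/mol × 0.05 L ÷ 1000 = 0.49 g
Tricine: 3.17 g/L × 0.05 L = 0.16 g
zinc sulfate heptahydrate: 0.1 mmol/L × 287.6 mg/mmol × 0.05 L = 1.44 mg
calcium chloride dihydrate: 7.37 mmol/L × 147 mg/mmol × 0.05 L = 54.17 mg
potassium nitrate: 1.05 g/L × 0.05 L = 0.0525 g = 52.50 mg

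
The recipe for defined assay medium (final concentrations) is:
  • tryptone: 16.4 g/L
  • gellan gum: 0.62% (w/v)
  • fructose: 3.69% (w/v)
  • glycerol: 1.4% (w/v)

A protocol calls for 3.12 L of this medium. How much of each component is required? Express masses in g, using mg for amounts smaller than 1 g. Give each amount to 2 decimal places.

Scale factor relative to 1 L: 3.12.
tryptone: 16.4 g/L × 3.12 L = 51.17 g
gellan gum: 0.62 g per 100 mL × 3120 mL ÷ 100 = 19.34 g
fructose: 3.69% w/v = 36.9 g/L → 36.9 × 3.12 L = 115.13 g
glycerol: 1.4% w/v = 14 g/L → 14 × 3.12 L = 43.68 g

tryptone 51.17 g; gellan gum 19.34 g; fructose 115.13 g; glycerol 43.68 g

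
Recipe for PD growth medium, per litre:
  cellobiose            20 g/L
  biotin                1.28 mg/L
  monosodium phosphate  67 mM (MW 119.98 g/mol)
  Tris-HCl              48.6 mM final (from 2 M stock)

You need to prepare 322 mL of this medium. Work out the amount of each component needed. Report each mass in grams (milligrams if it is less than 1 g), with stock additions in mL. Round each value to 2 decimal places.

Working volume: 322 mL = 0.322 L.
cellobiose: 20 g/L × 0.322 L = 6.44 g
biotin: 1.28 mg/L × 0.322 L = 0.41 mg
monosodium phosphate: 67 mmol/L × 119.98 g/mol × 0.322 L ÷ 1000 = 2.59 g
Tris-HCl: V = C2·V2/C1 = 48.6 mM × 322 mL ÷ 2000 mM = 7.82 mL

cellobiose 6.44 g; biotin 0.41 mg; monosodium phosphate 2.59 g; Tris-HCl 7.82 mL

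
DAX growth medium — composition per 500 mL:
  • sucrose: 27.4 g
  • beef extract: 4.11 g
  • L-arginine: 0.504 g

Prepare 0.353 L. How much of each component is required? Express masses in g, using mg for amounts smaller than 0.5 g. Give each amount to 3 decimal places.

sucrose 19.344 g; beef extract 2.902 g; L-arginine 355.824 mg

Ratio of target to recipe volume: 353 / 500 = 0.706.
sucrose: 27.4 g × (353 mL / 500 mL) = 19.344 g
beef extract: 4.11 g × (353 mL / 500 mL) = 2.902 g
L-arginine: 0.504 g × (353 mL / 500 mL) = 0.355824 g = 355.824 mg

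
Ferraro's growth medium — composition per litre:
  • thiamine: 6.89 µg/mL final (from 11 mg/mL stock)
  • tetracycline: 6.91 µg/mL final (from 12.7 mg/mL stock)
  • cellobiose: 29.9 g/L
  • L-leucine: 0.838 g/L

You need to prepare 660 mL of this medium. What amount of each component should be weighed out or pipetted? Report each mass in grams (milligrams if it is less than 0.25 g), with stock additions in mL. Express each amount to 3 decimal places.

Working volume: 660 mL = 0.66 L.
thiamine: V = C2·V2/C1 = 6.89 µg/mL × 660 mL ÷ 11000 µg/mL = 0.413 mL
tetracycline: dilute stock: 6.91 µg/mL × 660 mL ÷ 12700 µg/mL = 0.359 mL
cellobiose: 29.9 g/L × 0.66 L = 19.734 g
L-leucine: 0.838 g/L × 0.66 L = 0.553 g

thiamine 0.413 mL; tetracycline 0.359 mL; cellobiose 19.734 g; L-leucine 0.553 g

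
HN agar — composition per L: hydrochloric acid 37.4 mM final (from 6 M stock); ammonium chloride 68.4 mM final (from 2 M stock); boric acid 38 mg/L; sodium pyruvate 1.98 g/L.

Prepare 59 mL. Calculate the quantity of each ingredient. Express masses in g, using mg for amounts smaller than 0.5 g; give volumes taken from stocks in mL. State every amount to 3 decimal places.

hydrochloric acid 0.368 mL; ammonium chloride 2.018 mL; boric acid 2.242 mg; sodium pyruvate 116.820 mg

Target volume = 59 mL = 0.059 L.
hydrochloric acid: V = C2·V2/C1 = 37.4 mM × 59 mL ÷ 6000 mM = 0.368 mL
ammonium chloride: V = C2·V2/C1 = 68.4 mM × 59 mL ÷ 2000 mM = 2.018 mL
boric acid: 38 mg/L × 0.059 L = 2.242 mg
sodium pyruvate: 1.98 g/L × 0.059 L = 0.11682 g = 116.820 mg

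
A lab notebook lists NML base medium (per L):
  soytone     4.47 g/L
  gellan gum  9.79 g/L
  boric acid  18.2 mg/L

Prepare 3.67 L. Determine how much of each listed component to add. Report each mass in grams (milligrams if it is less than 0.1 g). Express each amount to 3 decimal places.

Working volume: 3.67 L.
soytone: 4.47 g/L × 3.67 L = 16.405 g
gellan gum: 9.79 g/L × 3.67 L = 35.929 g
boric acid: 18.2 mg/L × 3.67 L = 66.794 mg

soytone 16.405 g; gellan gum 35.929 g; boric acid 66.794 mg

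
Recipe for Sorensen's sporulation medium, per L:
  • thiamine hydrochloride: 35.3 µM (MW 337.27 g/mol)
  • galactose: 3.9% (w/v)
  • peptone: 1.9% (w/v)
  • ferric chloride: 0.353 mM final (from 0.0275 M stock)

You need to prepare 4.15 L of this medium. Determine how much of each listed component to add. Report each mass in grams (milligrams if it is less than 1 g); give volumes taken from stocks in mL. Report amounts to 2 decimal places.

thiamine hydrochloride 49.41 mg; galactose 161.85 g; peptone 78.85 g; ferric chloride 53.27 mL

Working volume: 4.15 L.
thiamine hydrochloride: 35.3 µmol/L × 337.27 g/mol × 4.15 L ÷ 1000 = 49.41 mg
galactose: 3.9% w/v = 39 g/L → 39 × 4.15 L = 161.85 g
peptone: 1.9% w/v = 19 g/L → 19 × 4.15 L = 78.85 g
ferric chloride: dilute stock: 0.353 mM × 4150 mL ÷ 27.5 mM = 53.27 mL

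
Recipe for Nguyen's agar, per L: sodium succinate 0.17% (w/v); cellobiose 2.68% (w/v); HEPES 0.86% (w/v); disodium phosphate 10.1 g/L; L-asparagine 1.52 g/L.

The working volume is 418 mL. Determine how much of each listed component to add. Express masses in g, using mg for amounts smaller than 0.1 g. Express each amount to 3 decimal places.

sodium succinate 0.711 g; cellobiose 11.202 g; HEPES 3.595 g; disodium phosphate 4.222 g; L-asparagine 0.635 g

Working volume: 418 mL = 0.418 L.
sodium succinate: 0.17% w/v = 1.7 g/L → 1.7 × 0.418 L = 0.711 g
cellobiose: 2.68 g per 100 mL × 418 mL ÷ 100 = 11.202 g
HEPES: 0.86 g per 100 mL × 418 mL ÷ 100 = 3.595 g
disodium phosphate: 10.1 g/L × 0.418 L = 4.222 g
L-asparagine: 1.52 g/L × 0.418 L = 0.635 g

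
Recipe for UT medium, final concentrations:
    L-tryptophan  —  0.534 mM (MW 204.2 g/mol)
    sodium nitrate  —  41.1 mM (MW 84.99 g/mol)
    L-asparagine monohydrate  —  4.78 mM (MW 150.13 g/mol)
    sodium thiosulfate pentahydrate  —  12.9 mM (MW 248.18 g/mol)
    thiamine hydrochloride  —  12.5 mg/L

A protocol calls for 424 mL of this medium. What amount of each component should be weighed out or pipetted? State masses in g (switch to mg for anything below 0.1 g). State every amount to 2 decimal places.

Scale factor relative to 1 L: 0.424.
L-tryptophan: 0.534 mmol/L × 204.2 mg/mmol × 0.424 L = 46.23 mg
sodium nitrate: 41.1 mmol/L × 84.99 g/mol × 0.424 L ÷ 1000 = 1.48 g
L-asparagine monohydrate: 4.78 mmol/L × 150.13 g/mol × 0.424 L ÷ 1000 = 0.30 g
sodium thiosulfate pentahydrate: 12.9 mmol/L × 248.18 g/mol × 0.424 L ÷ 1000 = 1.36 g
thiamine hydrochloride: 12.5 mg/L × 0.424 L = 5.30 mg

L-tryptophan 46.23 mg; sodium nitrate 1.48 g; L-asparagine monohydrate 0.30 g; sodium thiosulfate pentahydrate 1.36 g; thiamine hydrochloride 5.30 mg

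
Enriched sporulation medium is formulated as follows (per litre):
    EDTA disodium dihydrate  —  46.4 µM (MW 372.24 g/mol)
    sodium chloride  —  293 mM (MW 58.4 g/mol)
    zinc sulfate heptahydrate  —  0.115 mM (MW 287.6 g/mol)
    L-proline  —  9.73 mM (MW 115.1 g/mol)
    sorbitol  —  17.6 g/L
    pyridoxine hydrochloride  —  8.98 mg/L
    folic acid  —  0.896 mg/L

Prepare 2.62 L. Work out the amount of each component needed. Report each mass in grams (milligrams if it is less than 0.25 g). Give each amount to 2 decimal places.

Working volume: 2.62 L.
EDTA disodium dihydrate: 46.4 µmol/L × 372.24 g/mol × 2.62 L ÷ 1000 = 45.25 mg
sodium chloride: 293 mmol/L × 58.4 g/mol × 2.62 L ÷ 1000 = 44.83 g
zinc sulfate heptahydrate: 0.115 mmol/L × 287.6 mg/mmol × 2.62 L = 86.65 mg
L-proline: 9.73 mmol/L × 115.1 g/mol × 2.62 L ÷ 1000 = 2.93 g
sorbitol: 17.6 g/L × 2.62 L = 46.11 g
pyridoxine hydrochloride: 8.98 mg/L × 2.62 L = 23.53 mg
folic acid: 0.896 mg/L × 2.62 L = 2.35 mg

EDTA disodium dihydrate 45.25 mg; sodium chloride 44.83 g; zinc sulfate heptahydrate 86.65 mg; L-proline 2.93 g; sorbitol 46.11 g; pyridoxine hydrochloride 23.53 mg; folic acid 2.35 mg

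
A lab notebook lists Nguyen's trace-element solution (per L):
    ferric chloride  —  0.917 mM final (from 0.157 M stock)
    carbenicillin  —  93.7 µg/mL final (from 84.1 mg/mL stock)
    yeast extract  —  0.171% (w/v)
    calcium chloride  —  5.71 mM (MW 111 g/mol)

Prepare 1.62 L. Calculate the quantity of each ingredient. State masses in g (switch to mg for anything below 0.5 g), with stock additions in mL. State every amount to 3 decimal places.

Working volume: 1.62 L.
ferric chloride: C1V1 = C2V2 → 0.917 mM × 1620 mL ÷ 157 mM = 9.462 mL
carbenicillin: dilute stock: 93.7 µg/mL × 1620 mL ÷ 84100 µg/mL = 1.805 mL
yeast extract: 0.171% w/v = 1.71 g/L → 1.71 × 1.62 L = 2.770 g
calcium chloride: 5.71 mmol/L × 111 g/mol × 1.62 L ÷ 1000 = 1.027 g

ferric chloride 9.462 mL; carbenicillin 1.805 mL; yeast extract 2.770 g; calcium chloride 1.027 g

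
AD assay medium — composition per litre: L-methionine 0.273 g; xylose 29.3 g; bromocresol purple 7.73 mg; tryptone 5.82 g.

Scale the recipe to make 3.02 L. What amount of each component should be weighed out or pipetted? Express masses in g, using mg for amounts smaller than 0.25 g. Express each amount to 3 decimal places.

L-methionine 0.824 g; xylose 88.486 g; bromocresol purple 23.345 mg; tryptone 17.576 g

Scale factor = 3020 mL / 1000 mL = 3.02.
L-methionine: 0.273 g × (3020 mL / 1000 mL) = 0.824 g
xylose: 29.3 g × (3020 mL / 1000 mL) = 88.486 g
bromocresol purple: 7.73 mg × (3020 mL / 1000 mL) = 23.345 mg
tryptone: 5.82 g × (3020 mL / 1000 mL) = 17.576 g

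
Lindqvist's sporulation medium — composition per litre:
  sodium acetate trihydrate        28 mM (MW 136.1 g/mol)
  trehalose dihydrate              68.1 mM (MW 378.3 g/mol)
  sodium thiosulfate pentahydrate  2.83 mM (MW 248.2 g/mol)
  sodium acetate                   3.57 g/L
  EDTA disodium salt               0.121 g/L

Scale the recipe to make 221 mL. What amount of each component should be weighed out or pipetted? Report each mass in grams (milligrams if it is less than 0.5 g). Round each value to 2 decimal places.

sodium acetate trihydrate 0.84 g; trehalose dihydrate 5.69 g; sodium thiosulfate pentahydrate 155.23 mg; sodium acetate 0.79 g; EDTA disodium salt 26.74 mg

Scale factor relative to 1 L: 0.221.
sodium acetate trihydrate: 28 mmol/L × 136.1 g/mol × 0.221 L ÷ 1000 = 0.84 g
trehalose dihydrate: 68.1 mmol/L × 378.3 g/mol × 0.221 L ÷ 1000 = 5.69 g
sodium thiosulfate pentahydrate: 2.83 mmol/L × 248.2 mg/mmol × 0.221 L = 155.23 mg
sodium acetate: 3.57 g/L × 0.221 L = 0.79 g
EDTA disodium salt: 0.121 g/L × 0.221 L = 0.026741 g = 26.74 mg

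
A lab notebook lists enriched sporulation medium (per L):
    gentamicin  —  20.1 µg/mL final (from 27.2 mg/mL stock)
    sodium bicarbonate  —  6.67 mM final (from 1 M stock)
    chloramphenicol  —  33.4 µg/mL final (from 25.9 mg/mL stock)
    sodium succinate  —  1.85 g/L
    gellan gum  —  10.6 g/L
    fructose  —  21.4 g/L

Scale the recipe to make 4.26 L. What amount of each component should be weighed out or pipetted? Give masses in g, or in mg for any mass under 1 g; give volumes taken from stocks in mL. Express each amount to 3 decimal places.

Scale factor relative to 1 L: 4.26.
gentamicin: dilute stock: 20.1 µg/mL × 4260 mL ÷ 27200 µg/mL = 3.148 mL
sodium bicarbonate: V = C2·V2/C1 = 6.67 mM × 4260 mL ÷ 1000 mM = 28.414 mL
chloramphenicol: dilute stock: 33.4 µg/mL × 4260 mL ÷ 25900 µg/mL = 5.494 mL
sodium succinate: 1.85 g/L × 4.26 L = 7.881 g
gellan gum: 10.6 g/L × 4.26 L = 45.156 g
fructose: 21.4 g/L × 4.26 L = 91.164 g

gentamicin 3.148 mL; sodium bicarbonate 28.414 mL; chloramphenicol 5.494 mL; sodium succinate 7.881 g; gellan gum 45.156 g; fructose 91.164 g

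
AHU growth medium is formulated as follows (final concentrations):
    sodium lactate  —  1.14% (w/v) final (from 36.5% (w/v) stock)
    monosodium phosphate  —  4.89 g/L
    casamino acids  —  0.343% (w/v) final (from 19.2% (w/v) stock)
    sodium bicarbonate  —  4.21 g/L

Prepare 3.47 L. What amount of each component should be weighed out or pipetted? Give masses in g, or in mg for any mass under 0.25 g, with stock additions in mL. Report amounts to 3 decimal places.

Working volume: 3.47 L.
sodium lactate: C1V1 = C2V2 → 1.14% ÷ 36.5% × 3470 mL = 108.378 mL
monosodium phosphate: 4.89 g/L × 3.47 L = 16.968 g
casamino acids: dilute stock: 0.343% ÷ 19.2% × 3470 mL = 61.990 mL
sodium bicarbonate: 4.21 g/L × 3.47 L = 14.609 g

sodium lactate 108.378 mL; monosodium phosphate 16.968 g; casamino acids 61.990 mL; sodium bicarbonate 14.609 g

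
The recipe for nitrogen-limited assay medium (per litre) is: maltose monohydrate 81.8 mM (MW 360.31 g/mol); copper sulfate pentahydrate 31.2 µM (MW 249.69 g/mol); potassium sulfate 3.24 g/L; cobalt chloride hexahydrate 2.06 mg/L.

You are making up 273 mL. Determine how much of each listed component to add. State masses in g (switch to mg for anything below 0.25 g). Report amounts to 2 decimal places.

Scale factor relative to 1 L: 0.273.
maltose monohydrate: 81.8 mmol/L × 360.31 g/mol × 0.273 L ÷ 1000 = 8.05 g
copper sulfate pentahydrate: 31.2 µmol/L × 249.69 g/mol × 0.273 L ÷ 1000 = 2.13 mg
potassium sulfate: 3.24 g/L × 0.273 L = 0.88 g
cobalt chloride hexahydrate: 2.06 mg/L × 0.273 L = 0.56 mg

maltose monohydrate 8.05 g; copper sulfate pentahydrate 2.13 mg; potassium sulfate 0.88 g; cobalt chloride hexahydrate 0.56 mg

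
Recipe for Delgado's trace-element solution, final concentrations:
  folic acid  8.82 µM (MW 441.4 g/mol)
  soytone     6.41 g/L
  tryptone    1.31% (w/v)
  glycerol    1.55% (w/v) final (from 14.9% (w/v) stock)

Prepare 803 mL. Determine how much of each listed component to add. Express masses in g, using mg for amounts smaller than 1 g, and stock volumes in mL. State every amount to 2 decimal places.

Working volume: 803 mL = 0.803 L.
folic acid: 8.82 µmol/L × 441.4 g/mol × 0.803 L ÷ 1000 = 3.13 mg
soytone: 6.41 g/L × 0.803 L = 5.15 g
tryptone: 1.31 g per 100 mL × 803 mL ÷ 100 = 10.52 g
glycerol: V = C2·V2/C1 = 1.55% ÷ 14.9% × 803 mL = 83.53 mL

folic acid 3.13 mg; soytone 5.15 g; tryptone 10.52 g; glycerol 83.53 mL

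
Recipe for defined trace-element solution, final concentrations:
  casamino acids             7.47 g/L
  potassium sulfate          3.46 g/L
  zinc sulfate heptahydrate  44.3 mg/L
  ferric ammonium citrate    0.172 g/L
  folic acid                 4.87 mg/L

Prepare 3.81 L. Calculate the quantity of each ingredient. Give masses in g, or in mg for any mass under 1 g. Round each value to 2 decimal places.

casamino acids 28.46 g; potassium sulfate 13.18 g; zinc sulfate heptahydrate 168.78 mg; ferric ammonium citrate 655.32 mg; folic acid 18.55 mg

Working volume: 3.81 L.
casamino acids: 7.47 g/L × 3.81 L = 28.46 g
potassium sulfate: 3.46 g/L × 3.81 L = 13.18 g
zinc sulfate heptahydrate: 44.3 mg/L × 3.81 L = 168.78 mg
ferric ammonium citrate: 0.172 g/L × 3.81 L = 0.65532 g = 655.32 mg
folic acid: 4.87 mg/L × 3.81 L = 18.55 mg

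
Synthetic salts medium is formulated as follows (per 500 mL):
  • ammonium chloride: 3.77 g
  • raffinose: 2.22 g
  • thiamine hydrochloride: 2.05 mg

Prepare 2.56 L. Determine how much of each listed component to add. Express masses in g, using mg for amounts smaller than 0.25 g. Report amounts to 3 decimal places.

ammonium chloride 19.302 g; raffinose 11.366 g; thiamine hydrochloride 10.496 mg

Scale factor = 2560 mL / 500 mL = 5.12.
ammonium chloride: 3.77 g × (2560 mL / 500 mL) = 19.302 g
raffinose: 2.22 g × (2560 mL / 500 mL) = 11.366 g
thiamine hydrochloride: 2.05 mg × (2560 mL / 500 mL) = 10.496 mg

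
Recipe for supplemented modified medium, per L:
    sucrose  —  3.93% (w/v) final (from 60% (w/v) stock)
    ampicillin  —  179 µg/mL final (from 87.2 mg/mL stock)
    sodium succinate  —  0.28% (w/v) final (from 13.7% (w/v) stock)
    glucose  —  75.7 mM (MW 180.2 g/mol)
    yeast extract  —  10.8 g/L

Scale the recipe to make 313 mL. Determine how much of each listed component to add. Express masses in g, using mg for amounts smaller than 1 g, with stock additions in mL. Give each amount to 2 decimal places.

sucrose 20.50 mL; ampicillin 0.64 mL; sodium succinate 6.40 mL; glucose 4.27 g; yeast extract 3.38 g

Scale factor relative to 1 L: 0.313.
sucrose: C1V1 = C2V2 → 3.93% ÷ 60% × 313 mL = 20.50 mL
ampicillin: V = C2·V2/C1 = 179 µg/mL × 313 mL ÷ 87200 µg/mL = 0.64 mL
sodium succinate: V = C2·V2/C1 = 0.28% ÷ 13.7% × 313 mL = 6.40 mL
glucose: 75.7 mmol/L × 180.2 g/mol × 0.313 L ÷ 1000 = 4.27 g
yeast extract: 10.8 g/L × 0.313 L = 3.38 g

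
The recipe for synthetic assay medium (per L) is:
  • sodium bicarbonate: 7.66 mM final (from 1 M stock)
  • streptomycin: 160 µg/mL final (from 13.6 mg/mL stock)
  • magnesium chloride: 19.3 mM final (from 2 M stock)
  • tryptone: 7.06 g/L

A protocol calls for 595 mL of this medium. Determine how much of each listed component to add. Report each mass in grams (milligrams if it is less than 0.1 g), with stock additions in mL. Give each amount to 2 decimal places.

sodium bicarbonate 4.56 mL; streptomycin 7.00 mL; magnesium chloride 5.74 mL; tryptone 4.20 g

Working volume: 595 mL = 0.595 L.
sodium bicarbonate: dilute stock: 7.66 mM × 595 mL ÷ 1000 mM = 4.56 mL
streptomycin: V = C2·V2/C1 = 160 µg/mL × 595 mL ÷ 13600 µg/mL = 7.00 mL
magnesium chloride: V = C2·V2/C1 = 19.3 mM × 595 mL ÷ 2000 mM = 5.74 mL
tryptone: 7.06 g/L × 0.595 L = 4.20 g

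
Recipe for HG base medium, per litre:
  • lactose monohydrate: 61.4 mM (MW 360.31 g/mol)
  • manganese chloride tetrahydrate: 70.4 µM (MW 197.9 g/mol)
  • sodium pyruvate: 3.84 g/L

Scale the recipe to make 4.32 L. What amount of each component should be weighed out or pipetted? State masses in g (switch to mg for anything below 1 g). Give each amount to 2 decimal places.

lactose monohydrate 95.57 g; manganese chloride tetrahydrate 60.19 mg; sodium pyruvate 16.59 g

Working volume: 4.32 L.
lactose monohydrate: 61.4 mmol/L × 360.31 g/mol × 4.32 L ÷ 1000 = 95.57 g
manganese chloride tetrahydrate: 70.4 µmol/L × 197.9 g/mol × 4.32 L ÷ 1000 = 60.19 mg
sodium pyruvate: 3.84 g/L × 4.32 L = 16.59 g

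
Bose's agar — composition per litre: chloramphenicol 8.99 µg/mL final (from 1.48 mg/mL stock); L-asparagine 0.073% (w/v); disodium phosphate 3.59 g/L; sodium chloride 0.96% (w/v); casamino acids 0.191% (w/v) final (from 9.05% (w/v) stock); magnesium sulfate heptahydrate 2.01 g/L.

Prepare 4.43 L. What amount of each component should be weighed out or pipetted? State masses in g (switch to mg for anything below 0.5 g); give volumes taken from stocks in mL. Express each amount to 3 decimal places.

chloramphenicol 26.909 mL; L-asparagine 3.234 g; disodium phosphate 15.904 g; sodium chloride 42.528 g; casamino acids 93.495 mL; magnesium sulfate heptahydrate 8.904 g

Scale factor relative to 1 L: 4.43.
chloramphenicol: dilute stock: 8.99 µg/mL × 4430 mL ÷ 1480 µg/mL = 26.909 mL
L-asparagine: 0.073% w/v = 0.73 g/L → 0.73 × 4.43 L = 3.234 g
disodium phosphate: 3.59 g/L × 4.43 L = 15.904 g
sodium chloride: 0.96 g per 100 mL × 4430 mL ÷ 100 = 42.528 g
casamino acids: C1V1 = C2V2 → 0.191% ÷ 9.05% × 4430 mL = 93.495 mL
magnesium sulfate heptahydrate: 2.01 g/L × 4.43 L = 8.904 g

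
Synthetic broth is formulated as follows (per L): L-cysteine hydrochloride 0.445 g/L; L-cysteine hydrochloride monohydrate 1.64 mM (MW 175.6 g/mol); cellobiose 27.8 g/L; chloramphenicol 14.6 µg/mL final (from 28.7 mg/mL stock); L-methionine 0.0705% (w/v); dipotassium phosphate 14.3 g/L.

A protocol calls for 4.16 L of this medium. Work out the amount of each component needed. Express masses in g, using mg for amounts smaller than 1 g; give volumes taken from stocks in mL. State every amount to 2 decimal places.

Working volume: 4.16 L.
L-cysteine hydrochloride: 0.445 g/L × 4.16 L = 1.85 g
L-cysteine hydrochloride monohydrate: 1.64 mmol/L × 175.6 g/mol × 4.16 L ÷ 1000 = 1.20 g
cellobiose: 27.8 g/L × 4.16 L = 115.65 g
chloramphenicol: dilute stock: 14.6 µg/mL × 4160 mL ÷ 28700 µg/mL = 2.12 mL
L-methionine: 0.0705 g per 100 mL × 4160 mL ÷ 100 = 2.93 g
dipotassium phosphate: 14.3 g/L × 4.16 L = 59.49 g

L-cysteine hydrochloride 1.85 g; L-cysteine hydrochloride monohydrate 1.20 g; cellobiose 115.65 g; chloramphenicol 2.12 mL; L-methionine 2.93 g; dipotassium phosphate 59.49 g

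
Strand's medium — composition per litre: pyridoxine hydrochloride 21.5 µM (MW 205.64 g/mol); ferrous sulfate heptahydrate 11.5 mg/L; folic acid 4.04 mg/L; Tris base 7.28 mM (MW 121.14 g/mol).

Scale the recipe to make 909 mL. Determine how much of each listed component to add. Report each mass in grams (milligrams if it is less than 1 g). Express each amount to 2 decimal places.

Target volume = 909 mL = 0.909 L.
pyridoxine hydrochloride: 21.5 µmol/L × 205.64 g/mol × 0.909 L ÷ 1000 = 4.02 mg
ferrous sulfate heptahydrate: 11.5 mg/L × 0.909 L = 10.45 mg
folic acid: 4.04 mg/L × 0.909 L = 3.67 mg
Tris base: 7.28 mmol/L × 121.14 mg/mmol × 0.909 L = 801.65 mg

pyridoxine hydrochloride 4.02 mg; ferrous sulfate heptahydrate 10.45 mg; folic acid 3.67 mg; Tris base 801.65 mg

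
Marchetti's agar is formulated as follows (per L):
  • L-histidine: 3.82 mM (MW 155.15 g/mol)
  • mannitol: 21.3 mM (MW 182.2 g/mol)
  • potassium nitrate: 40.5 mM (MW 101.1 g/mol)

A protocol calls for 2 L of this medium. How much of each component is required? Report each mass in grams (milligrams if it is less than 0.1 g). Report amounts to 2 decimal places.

L-histidine 1.19 g; mannitol 7.76 g; potassium nitrate 8.19 g

Working volume: 2 L.
L-histidine: 3.82 mmol/L × 155.15 g/mol × 2 L ÷ 1000 = 1.19 g
mannitol: 21.3 mmol/L × 182.2 g/mol × 2 L ÷ 1000 = 7.76 g
potassium nitrate: 40.5 mmol/L × 101.1 g/mol × 2 L ÷ 1000 = 8.19 g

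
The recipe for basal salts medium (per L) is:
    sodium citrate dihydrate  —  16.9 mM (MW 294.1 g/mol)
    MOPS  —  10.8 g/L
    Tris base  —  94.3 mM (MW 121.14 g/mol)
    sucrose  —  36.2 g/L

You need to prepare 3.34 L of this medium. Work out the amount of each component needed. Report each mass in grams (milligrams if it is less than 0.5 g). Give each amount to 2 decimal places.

sodium citrate dihydrate 16.60 g; MOPS 36.07 g; Tris base 38.15 g; sucrose 120.91 g

Scale factor relative to 1 L: 3.34.
sodium citrate dihydrate: 16.9 mmol/L × 294.1 g/mol × 3.34 L ÷ 1000 = 16.60 g
MOPS: 10.8 g/L × 3.34 L = 36.07 g
Tris base: 94.3 mmol/L × 121.14 g/mol × 3.34 L ÷ 1000 = 38.15 g
sucrose: 36.2 g/L × 3.34 L = 120.91 g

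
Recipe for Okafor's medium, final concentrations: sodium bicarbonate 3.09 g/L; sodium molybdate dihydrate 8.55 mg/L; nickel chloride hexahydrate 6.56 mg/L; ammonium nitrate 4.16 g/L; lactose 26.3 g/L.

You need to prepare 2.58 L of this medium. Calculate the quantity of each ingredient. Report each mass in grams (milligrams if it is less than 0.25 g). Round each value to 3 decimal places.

Scale factor relative to 1 L: 2.58.
sodium bicarbonate: 3.09 g/L × 2.58 L = 7.972 g
sodium molybdate dihydrate: 8.55 mg/L × 2.58 L = 22.059 mg
nickel chloride hexahydrate: 6.56 mg/L × 2.58 L = 16.925 mg
ammonium nitrate: 4.16 g/L × 2.58 L = 10.733 g
lactose: 26.3 g/L × 2.58 L = 67.854 g

sodium bicarbonate 7.972 g; sodium molybdate dihydrate 22.059 mg; nickel chloride hexahydrate 16.925 mg; ammonium nitrate 10.733 g; lactose 67.854 g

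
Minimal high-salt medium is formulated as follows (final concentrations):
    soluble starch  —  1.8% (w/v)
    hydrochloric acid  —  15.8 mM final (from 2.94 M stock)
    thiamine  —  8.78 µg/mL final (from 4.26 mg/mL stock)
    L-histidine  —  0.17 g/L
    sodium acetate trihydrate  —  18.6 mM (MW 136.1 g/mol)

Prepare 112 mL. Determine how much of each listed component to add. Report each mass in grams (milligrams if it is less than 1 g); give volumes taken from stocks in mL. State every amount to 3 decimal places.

soluble starch 2.016 g; hydrochloric acid 0.602 mL; thiamine 0.231 mL; L-histidine 19.040 mg; sodium acetate trihydrate 283.524 mg

Target volume = 112 mL = 0.112 L.
soluble starch: 1.8 g per 100 mL × 112 mL ÷ 100 = 2.016 g
hydrochloric acid: V = C2·V2/C1 = 15.8 mM × 112 mL ÷ 2940 mM = 0.602 mL
thiamine: C1V1 = C2V2 → 8.78 µg/mL × 112 mL ÷ 4260 µg/mL = 0.231 mL
L-histidine: 0.17 g/L × 0.112 L = 0.01904 g = 19.040 mg
sodium acetate trihydrate: 18.6 mmol/L × 136.1 mg/mmol × 0.112 L = 283.524 mg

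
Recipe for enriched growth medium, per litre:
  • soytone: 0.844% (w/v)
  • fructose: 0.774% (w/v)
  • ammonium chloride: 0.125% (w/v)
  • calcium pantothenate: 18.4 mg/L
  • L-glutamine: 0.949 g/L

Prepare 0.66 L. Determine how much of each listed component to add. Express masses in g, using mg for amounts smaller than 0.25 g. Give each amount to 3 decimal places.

soytone 5.570 g; fructose 5.108 g; ammonium chloride 0.825 g; calcium pantothenate 12.144 mg; L-glutamine 0.626 g

Working volume: 0.66 L.
soytone: 0.844 g per 100 mL × 660 mL ÷ 100 = 5.570 g
fructose: 0.774 g per 100 mL × 660 mL ÷ 100 = 5.108 g
ammonium chloride: 0.125% w/v = 1.25 g/L → 1.25 × 0.66 L = 0.825 g
calcium pantothenate: 18.4 mg/L × 0.66 L = 12.144 mg
L-glutamine: 0.949 g/L × 0.66 L = 0.626 g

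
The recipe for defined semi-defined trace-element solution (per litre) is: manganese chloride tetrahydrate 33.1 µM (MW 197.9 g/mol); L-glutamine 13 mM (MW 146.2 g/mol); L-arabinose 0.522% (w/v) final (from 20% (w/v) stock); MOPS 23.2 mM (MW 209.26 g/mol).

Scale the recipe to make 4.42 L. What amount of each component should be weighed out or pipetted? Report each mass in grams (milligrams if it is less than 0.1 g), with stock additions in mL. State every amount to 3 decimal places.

manganese chloride tetrahydrate 28.953 mg; L-glutamine 8.401 g; L-arabinose 115.362 mL; MOPS 21.458 g

Working volume: 4.42 L.
manganese chloride tetrahydrate: 33.1 µmol/L × 197.9 g/mol × 4.42 L ÷ 1000 = 28.953 mg
L-glutamine: 13 mmol/L × 146.2 g/mol × 4.42 L ÷ 1000 = 8.401 g
L-arabinose: V = C2·V2/C1 = 0.522% ÷ 20% × 4420 mL = 115.362 mL
MOPS: 23.2 mmol/L × 209.26 g/mol × 4.42 L ÷ 1000 = 21.458 g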